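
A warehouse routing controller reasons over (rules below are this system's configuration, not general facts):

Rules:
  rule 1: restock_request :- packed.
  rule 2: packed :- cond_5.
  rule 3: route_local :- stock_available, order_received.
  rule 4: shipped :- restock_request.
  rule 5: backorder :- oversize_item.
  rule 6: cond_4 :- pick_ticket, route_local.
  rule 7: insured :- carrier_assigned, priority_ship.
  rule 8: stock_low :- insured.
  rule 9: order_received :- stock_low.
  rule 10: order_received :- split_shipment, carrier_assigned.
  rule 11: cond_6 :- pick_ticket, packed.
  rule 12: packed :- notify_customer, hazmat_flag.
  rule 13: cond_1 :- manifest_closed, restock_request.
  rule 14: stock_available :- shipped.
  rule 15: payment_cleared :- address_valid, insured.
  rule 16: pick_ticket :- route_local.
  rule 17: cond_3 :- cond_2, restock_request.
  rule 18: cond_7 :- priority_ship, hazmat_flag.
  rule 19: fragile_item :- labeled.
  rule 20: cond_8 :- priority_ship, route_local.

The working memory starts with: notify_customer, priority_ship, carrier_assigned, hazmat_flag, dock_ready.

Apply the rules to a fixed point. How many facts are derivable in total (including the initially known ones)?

18

Round 1 fires rule 7, rule 12, rule 18, giving insured, packed, cond_7.
Round 2 fires rule 1, rule 8, giving restock_request, stock_low.
Round 3 fires rule 4, rule 9, giving shipped, order_received.
Round 4 fires rule 14, giving stock_available.
Round 5 fires rule 3, giving route_local.
Round 6 fires rule 16, rule 20, giving pick_ticket, cond_8.
Round 7 fires rule 6, rule 11, giving cond_4, cond_6.
Closure: {carrier_assigned, cond_4, cond_6, cond_7, cond_8, dock_ready, hazmat_flag, insured, notify_customer, order_received, packed, pick_ticket, priority_ship, restock_request, route_local, shipped, stock_available, stock_low} — 18 facts.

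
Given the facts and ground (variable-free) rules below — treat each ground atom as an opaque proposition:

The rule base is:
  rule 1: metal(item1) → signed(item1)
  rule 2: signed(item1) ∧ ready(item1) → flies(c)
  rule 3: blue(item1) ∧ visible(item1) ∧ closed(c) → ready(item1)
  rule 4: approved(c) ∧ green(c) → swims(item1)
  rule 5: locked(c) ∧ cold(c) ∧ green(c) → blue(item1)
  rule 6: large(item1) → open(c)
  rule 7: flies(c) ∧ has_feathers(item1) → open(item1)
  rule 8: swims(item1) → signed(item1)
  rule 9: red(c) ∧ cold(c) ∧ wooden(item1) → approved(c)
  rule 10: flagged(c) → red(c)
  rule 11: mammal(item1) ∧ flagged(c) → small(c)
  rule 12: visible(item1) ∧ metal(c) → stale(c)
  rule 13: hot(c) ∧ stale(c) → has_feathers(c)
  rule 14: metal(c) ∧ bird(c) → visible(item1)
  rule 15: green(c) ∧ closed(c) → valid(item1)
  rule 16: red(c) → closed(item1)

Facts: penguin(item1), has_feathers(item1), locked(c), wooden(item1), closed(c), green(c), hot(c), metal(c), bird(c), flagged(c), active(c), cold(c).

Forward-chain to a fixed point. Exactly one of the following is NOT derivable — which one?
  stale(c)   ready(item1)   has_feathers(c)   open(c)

Round 1 — rule 5, rule 10, rule 14, rule 15, derive blue(item1), red(c), visible(item1), valid(item1).
Round 2 — rule 3, rule 9, rule 12, rule 16, derive ready(item1), approved(c), stale(c), closed(item1).
Round 3 — rule 4, rule 13, derive swims(item1), has_feathers(c).
Round 4 — rule 8, derive signed(item1).
Round 5 — rule 2, derive flies(c).
Round 6 — rule 7, derive open(item1).
Derived: stale(c) (round 2), ready(item1) (round 2), has_feathers(c) (round 3). open(c) never appears in any round.

open(c)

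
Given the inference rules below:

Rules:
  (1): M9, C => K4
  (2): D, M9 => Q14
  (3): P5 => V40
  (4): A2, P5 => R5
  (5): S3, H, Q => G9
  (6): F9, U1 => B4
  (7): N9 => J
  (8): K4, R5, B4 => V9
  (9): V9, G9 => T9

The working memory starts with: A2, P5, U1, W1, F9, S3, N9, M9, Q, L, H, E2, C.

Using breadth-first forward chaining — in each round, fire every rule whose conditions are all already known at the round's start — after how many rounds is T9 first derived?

Round 1 fires (1), (3), (4), (5), (6), (7), giving K4, V40, R5, G9, B4, J.
Round 2 fires (8), giving V9.
Round 3 fires (9), giving T9.
T9 first appears in round 3.

3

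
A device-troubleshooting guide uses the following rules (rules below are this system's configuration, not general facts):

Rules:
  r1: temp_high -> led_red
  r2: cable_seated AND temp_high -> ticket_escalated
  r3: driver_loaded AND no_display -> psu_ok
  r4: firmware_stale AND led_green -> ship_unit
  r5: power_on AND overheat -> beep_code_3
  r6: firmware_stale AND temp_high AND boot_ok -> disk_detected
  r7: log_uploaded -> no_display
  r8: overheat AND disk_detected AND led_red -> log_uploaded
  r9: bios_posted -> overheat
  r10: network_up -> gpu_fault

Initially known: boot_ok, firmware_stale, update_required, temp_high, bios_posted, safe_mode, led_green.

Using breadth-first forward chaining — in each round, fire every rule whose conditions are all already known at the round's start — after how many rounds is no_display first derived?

Round 1: r1 [temp_high -> led_red]; r4 [firmware_stale AND led_green -> ship_unit]; r6 [firmware_stale AND temp_high AND boot_ok -> disk_detected]; r9 [bios_posted -> overheat]. New: led_red, ship_unit, disk_detected, overheat.
Round 2: r8 [overheat AND disk_detected AND led_red -> log_uploaded]. New: log_uploaded.
Round 3: r7 [log_uploaded -> no_display]. New: no_display.
no_display first appears in round 3.

3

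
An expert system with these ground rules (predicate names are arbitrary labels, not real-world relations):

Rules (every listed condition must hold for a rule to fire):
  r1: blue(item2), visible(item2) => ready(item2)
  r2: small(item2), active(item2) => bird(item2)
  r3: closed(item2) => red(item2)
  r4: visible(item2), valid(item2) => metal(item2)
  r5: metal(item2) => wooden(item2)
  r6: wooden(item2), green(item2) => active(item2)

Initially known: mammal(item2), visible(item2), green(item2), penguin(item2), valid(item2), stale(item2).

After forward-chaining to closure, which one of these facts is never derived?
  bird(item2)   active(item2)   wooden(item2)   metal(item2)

[1] r4 [visible(item2), valid(item2) => metal(item2)]. ⇒ new: metal(item2).
[2] r5 [metal(item2) => wooden(item2)]. ⇒ new: wooden(item2).
[3] r6 [wooden(item2), green(item2) => active(item2)]. ⇒ new: active(item2).
Derived: active(item2) (round 3), wooden(item2) (round 2), metal(item2) (round 1). bird(item2) never appears in any round.

bird(item2)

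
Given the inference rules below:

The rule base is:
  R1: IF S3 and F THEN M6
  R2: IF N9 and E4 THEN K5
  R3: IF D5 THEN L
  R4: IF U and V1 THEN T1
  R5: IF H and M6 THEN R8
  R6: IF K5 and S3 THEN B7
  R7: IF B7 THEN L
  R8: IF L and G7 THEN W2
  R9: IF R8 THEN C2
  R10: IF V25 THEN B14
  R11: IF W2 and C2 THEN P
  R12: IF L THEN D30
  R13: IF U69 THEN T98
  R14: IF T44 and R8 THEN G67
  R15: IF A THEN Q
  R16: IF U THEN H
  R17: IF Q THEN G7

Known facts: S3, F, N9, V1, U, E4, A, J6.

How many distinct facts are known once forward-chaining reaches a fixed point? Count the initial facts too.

21

Round 1 fires R1, R2, R4, R15, R16, giving M6, K5, T1, Q, H.
Round 2 fires R5, R6, R17, giving R8, B7, G7.
Round 3 fires R7, R9, giving L, C2.
Round 4 fires R8, R12, giving W2, D30.
Round 5 fires R11, giving P.
Closure: {A, B7, C2, D30, E4, F, G7, H, J6, K5, L, M6, N9, P, Q, R8, S3, T1, U, V1, W2} — 21 facts.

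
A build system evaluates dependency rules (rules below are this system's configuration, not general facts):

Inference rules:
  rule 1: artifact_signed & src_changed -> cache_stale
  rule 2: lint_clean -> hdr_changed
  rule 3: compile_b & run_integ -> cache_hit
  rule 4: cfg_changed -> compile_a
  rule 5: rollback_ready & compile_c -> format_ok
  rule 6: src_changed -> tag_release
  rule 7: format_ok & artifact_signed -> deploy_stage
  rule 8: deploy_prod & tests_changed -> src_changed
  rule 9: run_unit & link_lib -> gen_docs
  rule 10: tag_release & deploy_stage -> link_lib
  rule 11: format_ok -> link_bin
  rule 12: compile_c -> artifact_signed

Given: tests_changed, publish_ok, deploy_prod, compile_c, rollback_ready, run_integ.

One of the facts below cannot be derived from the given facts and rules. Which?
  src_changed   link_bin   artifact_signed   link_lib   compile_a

Round 1: rule 5 [rollback_ready & compile_c -> format_ok]; rule 8 [deploy_prod & tests_changed -> src_changed]; rule 12 [compile_c -> artifact_signed]. New: format_ok, src_changed, artifact_signed.
Round 2: rule 1 [artifact_signed & src_changed -> cache_stale]; rule 6 [src_changed -> tag_release]; rule 7 [format_ok & artifact_signed -> deploy_stage]; rule 11 [format_ok -> link_bin]. New: cache_stale, tag_release, deploy_stage, link_bin.
Round 3: rule 10 [tag_release & deploy_stage -> link_lib]. New: link_lib.
Derived: link_lib (round 3), src_changed (round 1), artifact_signed (round 1), link_bin (round 2). compile_a never appears in any round.

compile_a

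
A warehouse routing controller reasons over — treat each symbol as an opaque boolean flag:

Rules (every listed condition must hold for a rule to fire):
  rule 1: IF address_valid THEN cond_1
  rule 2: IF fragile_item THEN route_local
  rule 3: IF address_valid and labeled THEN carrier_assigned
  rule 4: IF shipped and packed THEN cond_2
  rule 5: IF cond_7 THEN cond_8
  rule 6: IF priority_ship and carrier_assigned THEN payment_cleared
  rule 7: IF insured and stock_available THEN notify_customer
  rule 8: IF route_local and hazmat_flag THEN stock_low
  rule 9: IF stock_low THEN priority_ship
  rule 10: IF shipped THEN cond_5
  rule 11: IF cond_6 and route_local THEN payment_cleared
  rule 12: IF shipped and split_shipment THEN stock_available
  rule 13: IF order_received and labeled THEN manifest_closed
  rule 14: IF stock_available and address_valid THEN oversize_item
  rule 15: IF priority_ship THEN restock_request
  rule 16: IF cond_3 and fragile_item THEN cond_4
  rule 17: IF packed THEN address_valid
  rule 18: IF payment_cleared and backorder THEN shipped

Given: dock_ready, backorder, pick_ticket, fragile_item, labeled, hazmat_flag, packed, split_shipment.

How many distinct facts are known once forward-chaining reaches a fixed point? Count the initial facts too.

Round 1: rule 2 [IF fragile_item THEN route_local]; rule 17 [IF packed THEN address_valid]. New: route_local, address_valid.
Round 2: rule 1 [IF address_valid THEN cond_1]; rule 3 [IF address_valid and labeled THEN carrier_assigned]; rule 8 [IF route_local and hazmat_flag THEN stock_low]. New: cond_1, carrier_assigned, stock_low.
Round 3: rule 9 [IF stock_low THEN priority_ship]. New: priority_ship.
Round 4: rule 6 [IF priority_ship and carrier_assigned THEN payment_cleared]; rule 15 [IF priority_ship THEN restock_request]. New: payment_cleared, restock_request.
Round 5: rule 18 [IF payment_cleared and backorder THEN shipped]. New: shipped.
Round 6: rule 4 [IF shipped and packed THEN cond_2]; rule 10 [IF shipped THEN cond_5]; rule 12 [IF shipped and split_shipment THEN stock_available]. New: cond_2, cond_5, stock_available.
Round 7: rule 14 [IF stock_available and address_valid THEN oversize_item]. New: oversize_item.
Closure: {address_valid, backorder, carrier_assigned, cond_1, cond_2, cond_5, dock_ready, fragile_item, hazmat_flag, labeled, oversize_item, packed, payment_cleared, pick_ticket, priority_ship, restock_request, route_local, shipped, split_shipment, stock_available, stock_low} — 21 facts.

21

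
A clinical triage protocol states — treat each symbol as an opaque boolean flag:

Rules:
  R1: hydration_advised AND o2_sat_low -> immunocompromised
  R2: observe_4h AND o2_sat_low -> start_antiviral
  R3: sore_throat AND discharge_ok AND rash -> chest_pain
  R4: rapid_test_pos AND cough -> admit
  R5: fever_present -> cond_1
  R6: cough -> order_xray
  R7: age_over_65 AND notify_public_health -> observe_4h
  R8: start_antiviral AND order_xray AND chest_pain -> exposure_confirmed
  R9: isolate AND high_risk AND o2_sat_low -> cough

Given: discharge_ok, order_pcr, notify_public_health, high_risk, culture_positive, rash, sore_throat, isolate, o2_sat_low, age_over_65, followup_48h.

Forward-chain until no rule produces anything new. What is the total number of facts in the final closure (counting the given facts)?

17

Round 1: R3 [sore_throat AND discharge_ok AND rash -> chest_pain]; R7 [age_over_65 AND notify_public_health -> observe_4h]; R9 [isolate AND high_risk AND o2_sat_low -> cough]. Adds chest_pain, observe_4h, cough.
Round 2: R2 [observe_4h AND o2_sat_low -> start_antiviral]; R6 [cough -> order_xray]. Adds start_antiviral, order_xray.
Round 3: R8 [start_antiviral AND order_xray AND chest_pain -> exposure_confirmed]. Adds exposure_confirmed.
Closure: {age_over_65, chest_pain, cough, culture_positive, discharge_ok, exposure_confirmed, followup_48h, high_risk, isolate, notify_public_health, o2_sat_low, observe_4h, order_pcr, order_xray, rash, sore_throat, start_antiviral} — 17 facts.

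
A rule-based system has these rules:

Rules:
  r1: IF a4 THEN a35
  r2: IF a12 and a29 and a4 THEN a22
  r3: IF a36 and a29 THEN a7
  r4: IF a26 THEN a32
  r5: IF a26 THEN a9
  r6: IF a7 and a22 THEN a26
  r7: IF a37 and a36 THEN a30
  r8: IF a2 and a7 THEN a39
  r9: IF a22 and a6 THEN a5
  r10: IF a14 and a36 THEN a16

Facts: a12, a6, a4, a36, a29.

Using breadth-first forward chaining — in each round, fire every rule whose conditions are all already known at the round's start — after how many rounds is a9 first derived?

3

Round 1: r1 [IF a4 THEN a35]; r2 [IF a12 and a29 and a4 THEN a22]; r3 [IF a36 and a29 THEN a7]. Adds a35, a22, a7.
Round 2: r6 [IF a7 and a22 THEN a26]; r9 [IF a22 and a6 THEN a5]. Adds a26, a5.
Round 3: r4 [IF a26 THEN a32]; r5 [IF a26 THEN a9]. Adds a32, a9.
a9 first appears in round 3.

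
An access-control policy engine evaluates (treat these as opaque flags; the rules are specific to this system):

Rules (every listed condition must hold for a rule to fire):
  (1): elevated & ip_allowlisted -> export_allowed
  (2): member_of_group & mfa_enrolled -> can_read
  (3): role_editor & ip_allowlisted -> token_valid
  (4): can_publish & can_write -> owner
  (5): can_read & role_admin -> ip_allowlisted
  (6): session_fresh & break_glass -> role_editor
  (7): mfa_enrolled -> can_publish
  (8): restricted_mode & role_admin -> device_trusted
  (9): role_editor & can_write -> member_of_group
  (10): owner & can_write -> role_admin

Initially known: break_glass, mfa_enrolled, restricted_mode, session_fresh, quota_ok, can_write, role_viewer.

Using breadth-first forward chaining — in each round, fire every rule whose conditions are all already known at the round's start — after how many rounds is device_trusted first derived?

[1] (6) [session_fresh & break_glass -> role_editor]; (7) [mfa_enrolled -> can_publish]. ⇒ new: role_editor, can_publish.
[2] (4) [can_publish & can_write -> owner]; (9) [role_editor & can_write -> member_of_group]. ⇒ new: owner, member_of_group.
[3] (2) [member_of_group & mfa_enrolled -> can_read]; (10) [owner & can_write -> role_admin]. ⇒ new: can_read, role_admin.
[4] (5) [can_read & role_admin -> ip_allowlisted]; (8) [restricted_mode & role_admin -> device_trusted]. ⇒ new: ip_allowlisted, device_trusted.
device_trusted first appears in round 4.

4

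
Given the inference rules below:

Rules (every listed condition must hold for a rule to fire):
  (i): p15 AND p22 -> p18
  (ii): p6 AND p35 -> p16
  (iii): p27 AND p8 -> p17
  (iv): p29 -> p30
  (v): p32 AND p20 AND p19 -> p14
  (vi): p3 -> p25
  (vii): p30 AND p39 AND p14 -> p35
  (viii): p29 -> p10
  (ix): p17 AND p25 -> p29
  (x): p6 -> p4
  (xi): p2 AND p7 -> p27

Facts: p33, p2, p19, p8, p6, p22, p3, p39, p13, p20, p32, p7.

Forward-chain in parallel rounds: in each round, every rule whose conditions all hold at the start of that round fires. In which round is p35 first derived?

5

[1] (v) [p32 AND p20 AND p19 -> p14]; (vi) [p3 -> p25]; (x) [p6 -> p4]; (xi) [p2 AND p7 -> p27]. ⇒ new: p14, p25, p4, p27.
[2] (iii) [p27 AND p8 -> p17]. ⇒ new: p17.
[3] (ix) [p17 AND p25 -> p29]. ⇒ new: p29.
[4] (iv) [p29 -> p30]; (viii) [p29 -> p10]. ⇒ new: p30, p10.
[5] (vii) [p30 AND p39 AND p14 -> p35]. ⇒ new: p35.
p35 first appears in round 5.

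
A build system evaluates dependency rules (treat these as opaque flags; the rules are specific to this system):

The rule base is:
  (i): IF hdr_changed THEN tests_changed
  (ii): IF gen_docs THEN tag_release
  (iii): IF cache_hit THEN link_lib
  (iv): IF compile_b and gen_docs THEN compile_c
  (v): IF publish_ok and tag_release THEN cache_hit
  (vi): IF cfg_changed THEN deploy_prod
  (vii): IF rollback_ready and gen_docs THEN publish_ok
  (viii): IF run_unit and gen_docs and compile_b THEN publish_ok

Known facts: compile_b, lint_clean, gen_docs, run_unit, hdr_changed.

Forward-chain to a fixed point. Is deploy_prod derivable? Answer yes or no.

Round 1 fires (i), (ii), (iv), (viii), giving tests_changed, tag_release, compile_c, publish_ok.
Round 2 fires (v), giving cache_hit.
Round 3 fires (iii), giving link_lib.
Fixed point reached. deploy_prod is concluded only by (vi); (vi) needs cfg_changed (never derived).

no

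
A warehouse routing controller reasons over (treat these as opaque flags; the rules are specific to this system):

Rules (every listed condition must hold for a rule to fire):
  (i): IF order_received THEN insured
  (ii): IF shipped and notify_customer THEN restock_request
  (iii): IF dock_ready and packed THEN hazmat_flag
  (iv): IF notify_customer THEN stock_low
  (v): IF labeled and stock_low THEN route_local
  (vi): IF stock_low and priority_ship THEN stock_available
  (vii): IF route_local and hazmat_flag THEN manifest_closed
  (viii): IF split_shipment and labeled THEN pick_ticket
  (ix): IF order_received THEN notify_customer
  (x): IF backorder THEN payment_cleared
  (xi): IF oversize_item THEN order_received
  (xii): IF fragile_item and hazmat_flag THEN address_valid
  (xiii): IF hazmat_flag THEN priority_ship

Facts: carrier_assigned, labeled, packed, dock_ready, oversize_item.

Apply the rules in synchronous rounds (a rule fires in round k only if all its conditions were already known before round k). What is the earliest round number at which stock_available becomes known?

Round 1: (iii) [IF dock_ready and packed THEN hazmat_flag]; (xi) [IF oversize_item THEN order_received]. New: hazmat_flag, order_received.
Round 2: (i) [IF order_received THEN insured]; (ix) [IF order_received THEN notify_customer]; (xiii) [IF hazmat_flag THEN priority_ship]. New: insured, notify_customer, priority_ship.
Round 3: (iv) [IF notify_customer THEN stock_low]. New: stock_low.
Round 4: (v) [IF labeled and stock_low THEN route_local]; (vi) [IF stock_low and priority_ship THEN stock_available]. New: route_local, stock_available.
stock_available first appears in round 4.

4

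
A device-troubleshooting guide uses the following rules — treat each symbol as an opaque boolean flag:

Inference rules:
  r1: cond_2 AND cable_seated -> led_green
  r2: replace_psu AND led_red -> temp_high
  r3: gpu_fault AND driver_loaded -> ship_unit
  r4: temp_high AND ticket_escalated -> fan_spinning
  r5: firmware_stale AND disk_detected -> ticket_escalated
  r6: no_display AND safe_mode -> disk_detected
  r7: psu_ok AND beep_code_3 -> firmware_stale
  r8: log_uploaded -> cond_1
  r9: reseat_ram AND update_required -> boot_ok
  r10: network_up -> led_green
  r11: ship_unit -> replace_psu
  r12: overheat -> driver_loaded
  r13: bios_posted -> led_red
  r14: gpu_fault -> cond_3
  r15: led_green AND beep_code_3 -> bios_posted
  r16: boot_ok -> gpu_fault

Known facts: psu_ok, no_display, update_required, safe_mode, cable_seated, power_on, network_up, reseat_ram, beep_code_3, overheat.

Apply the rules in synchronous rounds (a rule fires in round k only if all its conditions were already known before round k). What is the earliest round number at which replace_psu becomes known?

4

Round 1: r6 [no_display AND safe_mode -> disk_detected]; r7 [psu_ok AND beep_code_3 -> firmware_stale]; r9 [reseat_ram AND update_required -> boot_ok]; r10 [network_up -> led_green]; r12 [overheat -> driver_loaded]. Adds disk_detected, firmware_stale, boot_ok, led_green, driver_loaded.
Round 2: r5 [firmware_stale AND disk_detected -> ticket_escalated]; r15 [led_green AND beep_code_3 -> bios_posted]; r16 [boot_ok -> gpu_fault]. Adds ticket_escalated, bios_posted, gpu_fault.
Round 3: r3 [gpu_fault AND driver_loaded -> ship_unit]; r13 [bios_posted -> led_red]; r14 [gpu_fault -> cond_3]. Adds ship_unit, led_red, cond_3.
Round 4: r11 [ship_unit -> replace_psu]. Adds replace_psu.
replace_psu first appears in round 4.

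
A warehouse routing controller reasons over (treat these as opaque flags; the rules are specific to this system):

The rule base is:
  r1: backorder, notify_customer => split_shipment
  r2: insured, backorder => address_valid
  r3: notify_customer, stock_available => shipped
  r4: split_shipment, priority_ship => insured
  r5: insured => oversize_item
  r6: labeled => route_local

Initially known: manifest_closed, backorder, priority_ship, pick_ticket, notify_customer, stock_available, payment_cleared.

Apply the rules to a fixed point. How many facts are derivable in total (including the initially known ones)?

Round 1 — r1, r3, derive split_shipment, shipped.
Round 2 — r4, derive insured.
Round 3 — r2, r5, derive address_valid, oversize_item.
Closure: {address_valid, backorder, insured, manifest_closed, notify_customer, oversize_item, payment_cleared, pick_ticket, priority_ship, shipped, split_shipment, stock_available} — 12 facts.

12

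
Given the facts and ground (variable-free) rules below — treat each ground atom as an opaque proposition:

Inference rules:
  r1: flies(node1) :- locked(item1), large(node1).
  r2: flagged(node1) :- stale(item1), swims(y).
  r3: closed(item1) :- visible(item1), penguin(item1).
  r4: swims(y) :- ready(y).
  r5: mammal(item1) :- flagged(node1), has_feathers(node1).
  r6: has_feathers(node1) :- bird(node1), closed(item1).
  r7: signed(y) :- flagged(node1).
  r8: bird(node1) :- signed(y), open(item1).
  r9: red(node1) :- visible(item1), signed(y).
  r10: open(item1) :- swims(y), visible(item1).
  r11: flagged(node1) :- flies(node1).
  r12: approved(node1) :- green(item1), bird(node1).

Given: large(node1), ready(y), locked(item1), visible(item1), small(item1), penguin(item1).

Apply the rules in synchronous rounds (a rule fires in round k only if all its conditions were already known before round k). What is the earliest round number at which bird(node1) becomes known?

[1] r1 [flies(node1) :- locked(item1), large(node1).]; r3 [closed(item1) :- visible(item1), penguin(item1).]; r4 [swims(y) :- ready(y).]. ⇒ new: flies(node1), closed(item1), swims(y).
[2] r10 [open(item1) :- swims(y), visible(item1).]; r11 [flagged(node1) :- flies(node1).]. ⇒ new: open(item1), flagged(node1).
[3] r7 [signed(y) :- flagged(node1).]. ⇒ new: signed(y).
[4] r8 [bird(node1) :- signed(y), open(item1).]; r9 [red(node1) :- visible(item1), signed(y).]. ⇒ new: bird(node1), red(node1).
bird(node1) first appears in round 4.

4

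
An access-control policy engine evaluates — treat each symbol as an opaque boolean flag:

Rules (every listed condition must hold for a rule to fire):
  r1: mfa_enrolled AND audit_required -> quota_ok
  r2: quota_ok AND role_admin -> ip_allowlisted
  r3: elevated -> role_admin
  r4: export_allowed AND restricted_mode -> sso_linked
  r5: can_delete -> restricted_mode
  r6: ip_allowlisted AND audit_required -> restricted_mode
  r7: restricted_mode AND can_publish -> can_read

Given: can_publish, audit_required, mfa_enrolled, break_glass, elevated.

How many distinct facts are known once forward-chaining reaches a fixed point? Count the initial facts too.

10

Round 1 — r1, r3, derive quota_ok, role_admin.
Round 2 — r2, derive ip_allowlisted.
Round 3 — r6, derive restricted_mode.
Round 4 — r7, derive can_read.
Closure: {audit_required, break_glass, can_publish, can_read, elevated, ip_allowlisted, mfa_enrolled, quota_ok, restricted_mode, role_admin} — 10 facts.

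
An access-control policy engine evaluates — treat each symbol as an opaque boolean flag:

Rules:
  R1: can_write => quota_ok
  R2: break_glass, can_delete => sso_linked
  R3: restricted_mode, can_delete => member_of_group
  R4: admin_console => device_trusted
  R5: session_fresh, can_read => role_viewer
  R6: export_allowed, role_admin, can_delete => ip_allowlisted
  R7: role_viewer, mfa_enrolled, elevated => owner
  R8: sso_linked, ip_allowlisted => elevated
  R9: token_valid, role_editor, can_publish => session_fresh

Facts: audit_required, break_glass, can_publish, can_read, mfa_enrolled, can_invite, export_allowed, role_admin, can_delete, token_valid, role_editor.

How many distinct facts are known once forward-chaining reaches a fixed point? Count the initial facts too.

Round 1: R2 [break_glass, can_delete => sso_linked]; R6 [export_allowed, role_admin, can_delete => ip_allowlisted]; R9 [token_valid, role_editor, can_publish => session_fresh]. New: sso_linked, ip_allowlisted, session_fresh.
Round 2: R5 [session_fresh, can_read => role_viewer]; R8 [sso_linked, ip_allowlisted => elevated]. New: role_viewer, elevated.
Round 3: R7 [role_viewer, mfa_enrolled, elevated => owner]. New: owner.
Closure: {audit_required, break_glass, can_delete, can_invite, can_publish, can_read, elevated, export_allowed, ip_allowlisted, mfa_enrolled, owner, role_admin, role_editor, role_viewer, session_fresh, sso_linked, token_valid} — 17 facts.

17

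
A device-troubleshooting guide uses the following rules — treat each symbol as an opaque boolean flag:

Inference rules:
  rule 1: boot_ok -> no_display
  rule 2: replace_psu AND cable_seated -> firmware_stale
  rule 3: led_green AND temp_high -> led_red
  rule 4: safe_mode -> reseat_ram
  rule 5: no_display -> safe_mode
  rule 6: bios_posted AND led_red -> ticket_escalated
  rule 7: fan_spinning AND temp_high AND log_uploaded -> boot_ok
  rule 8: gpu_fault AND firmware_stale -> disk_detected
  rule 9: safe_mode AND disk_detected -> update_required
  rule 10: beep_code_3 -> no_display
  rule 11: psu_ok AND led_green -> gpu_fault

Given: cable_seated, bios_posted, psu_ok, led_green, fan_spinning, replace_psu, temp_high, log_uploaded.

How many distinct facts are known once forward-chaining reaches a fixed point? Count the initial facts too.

18

Round 1: rule 2 [replace_psu AND cable_seated -> firmware_stale]; rule 3 [led_green AND temp_high -> led_red]; rule 7 [fan_spinning AND temp_high AND log_uploaded -> boot_ok]; rule 11 [psu_ok AND led_green -> gpu_fault]. New: firmware_stale, led_red, boot_ok, gpu_fault.
Round 2: rule 1 [boot_ok -> no_display]; rule 6 [bios_posted AND led_red -> ticket_escalated]; rule 8 [gpu_fault AND firmware_stale -> disk_detected]. New: no_display, ticket_escalated, disk_detected.
Round 3: rule 5 [no_display -> safe_mode]. New: safe_mode.
Round 4: rule 4 [safe_mode -> reseat_ram]; rule 9 [safe_mode AND disk_detected -> update_required]. New: reseat_ram, update_required.
Closure: {bios_posted, boot_ok, cable_seated, disk_detected, fan_spinning, firmware_stale, gpu_fault, led_green, led_red, log_uploaded, no_display, psu_ok, replace_psu, reseat_ram, safe_mode, temp_high, ticket_escalated, update_required} — 18 facts.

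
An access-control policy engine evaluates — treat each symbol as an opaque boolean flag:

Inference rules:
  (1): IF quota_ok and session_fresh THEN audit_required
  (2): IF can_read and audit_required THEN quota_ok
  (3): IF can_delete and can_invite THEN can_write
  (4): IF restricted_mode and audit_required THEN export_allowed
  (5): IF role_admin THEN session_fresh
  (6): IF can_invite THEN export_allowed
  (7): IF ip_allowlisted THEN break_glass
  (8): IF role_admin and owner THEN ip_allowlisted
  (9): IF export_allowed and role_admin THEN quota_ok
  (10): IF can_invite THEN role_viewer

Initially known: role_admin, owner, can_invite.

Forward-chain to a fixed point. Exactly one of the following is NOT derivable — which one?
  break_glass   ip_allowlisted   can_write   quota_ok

can_write

Round 1 — (5), (6), (8), (10), derive session_fresh, export_allowed, ip_allowlisted, role_viewer.
Round 2 — (7), (9), derive break_glass, quota_ok.
Round 3 — (1), derive audit_required.
Derived: quota_ok (round 2), break_glass (round 2), ip_allowlisted (round 1). can_write never appears in any round.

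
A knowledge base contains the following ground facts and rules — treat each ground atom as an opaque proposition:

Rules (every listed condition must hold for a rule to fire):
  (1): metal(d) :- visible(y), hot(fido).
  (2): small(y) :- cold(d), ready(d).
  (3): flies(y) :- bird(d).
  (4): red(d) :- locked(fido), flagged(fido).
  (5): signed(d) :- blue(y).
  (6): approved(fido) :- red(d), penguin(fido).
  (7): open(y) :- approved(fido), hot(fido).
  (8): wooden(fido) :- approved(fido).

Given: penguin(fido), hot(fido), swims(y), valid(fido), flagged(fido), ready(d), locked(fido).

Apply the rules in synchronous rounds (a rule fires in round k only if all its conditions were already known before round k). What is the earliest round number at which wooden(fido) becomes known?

3

[1] (4) [red(d) :- locked(fido), flagged(fido).]. ⇒ new: red(d).
[2] (6) [approved(fido) :- red(d), penguin(fido).]. ⇒ new: approved(fido).
[3] (7) [open(y) :- approved(fido), hot(fido).]; (8) [wooden(fido) :- approved(fido).]. ⇒ new: open(y), wooden(fido).
wooden(fido) first appears in round 3.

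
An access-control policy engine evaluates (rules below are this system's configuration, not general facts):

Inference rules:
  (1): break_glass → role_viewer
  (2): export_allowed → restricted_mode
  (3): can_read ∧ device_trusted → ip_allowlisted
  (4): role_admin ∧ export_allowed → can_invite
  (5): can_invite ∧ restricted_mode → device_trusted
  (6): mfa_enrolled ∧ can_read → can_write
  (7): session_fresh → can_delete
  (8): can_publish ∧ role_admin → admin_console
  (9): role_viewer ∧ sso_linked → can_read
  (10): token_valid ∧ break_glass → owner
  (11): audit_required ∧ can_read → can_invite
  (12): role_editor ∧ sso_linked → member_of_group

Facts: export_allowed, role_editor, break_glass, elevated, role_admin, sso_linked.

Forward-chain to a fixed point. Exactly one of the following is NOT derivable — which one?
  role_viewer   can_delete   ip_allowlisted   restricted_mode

can_delete

Round 1: (1) [break_glass → role_viewer]; (2) [export_allowed → restricted_mode]; (4) [role_admin ∧ export_allowed → can_invite]; (12) [role_editor ∧ sso_linked → member_of_group]. Adds role_viewer, restricted_mode, can_invite, member_of_group.
Round 2: (5) [can_invite ∧ restricted_mode → device_trusted]; (9) [role_viewer ∧ sso_linked → can_read]. Adds device_trusted, can_read.
Round 3: (3) [can_read ∧ device_trusted → ip_allowlisted]. Adds ip_allowlisted.
Derived: restricted_mode (round 1), role_viewer (round 1), ip_allowlisted (round 3). can_delete never appears in any round.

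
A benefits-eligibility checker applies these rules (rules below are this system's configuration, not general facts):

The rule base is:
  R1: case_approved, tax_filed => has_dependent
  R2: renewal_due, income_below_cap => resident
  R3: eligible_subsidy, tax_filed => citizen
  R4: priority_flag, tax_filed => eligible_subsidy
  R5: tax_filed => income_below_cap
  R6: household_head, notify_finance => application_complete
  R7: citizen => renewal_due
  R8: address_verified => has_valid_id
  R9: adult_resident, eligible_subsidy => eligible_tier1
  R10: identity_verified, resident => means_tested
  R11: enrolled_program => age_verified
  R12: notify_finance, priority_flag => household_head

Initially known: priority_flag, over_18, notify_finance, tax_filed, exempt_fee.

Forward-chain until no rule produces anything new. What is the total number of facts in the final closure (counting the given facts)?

[1] R4 [priority_flag, tax_filed => eligible_subsidy]; R5 [tax_filed => income_below_cap]; R12 [notify_finance, priority_flag => household_head]. ⇒ new: eligible_subsidy, income_below_cap, household_head.
[2] R3 [eligible_subsidy, tax_filed => citizen]; R6 [household_head, notify_finance => application_complete]. ⇒ new: citizen, application_complete.
[3] R7 [citizen => renewal_due]. ⇒ new: renewal_due.
[4] R2 [renewal_due, income_below_cap => resident]. ⇒ new: resident.
Closure: {application_complete, citizen, eligible_subsidy, exempt_fee, household_head, income_below_cap, notify_finance, over_18, priority_flag, renewal_due, resident, tax_filed} — 12 facts.

12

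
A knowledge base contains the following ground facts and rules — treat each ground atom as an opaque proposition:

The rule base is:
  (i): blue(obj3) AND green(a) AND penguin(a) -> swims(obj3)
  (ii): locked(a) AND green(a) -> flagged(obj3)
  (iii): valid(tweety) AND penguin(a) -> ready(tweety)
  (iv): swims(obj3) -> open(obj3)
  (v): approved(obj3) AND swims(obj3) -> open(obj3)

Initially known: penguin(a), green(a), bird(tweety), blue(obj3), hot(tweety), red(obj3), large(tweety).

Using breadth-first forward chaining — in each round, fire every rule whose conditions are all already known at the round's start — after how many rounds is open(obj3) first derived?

2

Round 1 — (i), derive swims(obj3).
Round 2 — (iv), derive open(obj3).
open(obj3) first appears in round 2.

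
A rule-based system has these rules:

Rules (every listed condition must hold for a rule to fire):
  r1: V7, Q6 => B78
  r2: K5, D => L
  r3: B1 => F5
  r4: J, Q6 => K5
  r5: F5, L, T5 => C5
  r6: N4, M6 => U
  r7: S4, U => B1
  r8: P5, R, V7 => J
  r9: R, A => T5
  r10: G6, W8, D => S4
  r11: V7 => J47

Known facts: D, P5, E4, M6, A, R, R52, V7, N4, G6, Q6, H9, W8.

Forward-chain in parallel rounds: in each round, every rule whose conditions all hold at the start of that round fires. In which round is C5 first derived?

4

[1] r1 [V7, Q6 => B78]; r6 [N4, M6 => U]; r8 [P5, R, V7 => J]; r9 [R, A => T5]; r10 [G6, W8, D => S4]; r11 [V7 => J47]. ⇒ new: B78, U, J, T5, S4, J47.
[2] r4 [J, Q6 => K5]; r7 [S4, U => B1]. ⇒ new: K5, B1.
[3] r2 [K5, D => L]; r3 [B1 => F5]. ⇒ new: L, F5.
[4] r5 [F5, L, T5 => C5]. ⇒ new: C5.
C5 first appears in round 4.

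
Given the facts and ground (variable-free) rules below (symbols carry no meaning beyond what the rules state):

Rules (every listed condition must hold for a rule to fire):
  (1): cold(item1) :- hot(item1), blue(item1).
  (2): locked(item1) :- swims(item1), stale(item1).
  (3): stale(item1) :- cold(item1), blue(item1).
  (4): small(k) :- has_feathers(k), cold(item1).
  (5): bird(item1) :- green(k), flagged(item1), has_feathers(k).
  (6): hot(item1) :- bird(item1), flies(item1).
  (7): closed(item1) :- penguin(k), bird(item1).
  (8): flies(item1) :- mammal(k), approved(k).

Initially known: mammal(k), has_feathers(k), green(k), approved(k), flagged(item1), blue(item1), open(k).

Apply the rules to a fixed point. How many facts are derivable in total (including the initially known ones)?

13

Round 1: (5) [bird(item1) :- green(k), flagged(item1), has_feathers(k).]; (8) [flies(item1) :- mammal(k), approved(k).]. Adds bird(item1), flies(item1).
Round 2: (6) [hot(item1) :- bird(item1), flies(item1).]. Adds hot(item1).
Round 3: (1) [cold(item1) :- hot(item1), blue(item1).]. Adds cold(item1).
Round 4: (3) [stale(item1) :- cold(item1), blue(item1).]; (4) [small(k) :- has_feathers(k), cold(item1).]. Adds stale(item1), small(k).
Closure: {approved(k), bird(item1), blue(item1), cold(item1), flagged(item1), flies(item1), green(k), has_feathers(k), hot(item1), mammal(k), open(k), small(k), stale(item1)} — 13 facts.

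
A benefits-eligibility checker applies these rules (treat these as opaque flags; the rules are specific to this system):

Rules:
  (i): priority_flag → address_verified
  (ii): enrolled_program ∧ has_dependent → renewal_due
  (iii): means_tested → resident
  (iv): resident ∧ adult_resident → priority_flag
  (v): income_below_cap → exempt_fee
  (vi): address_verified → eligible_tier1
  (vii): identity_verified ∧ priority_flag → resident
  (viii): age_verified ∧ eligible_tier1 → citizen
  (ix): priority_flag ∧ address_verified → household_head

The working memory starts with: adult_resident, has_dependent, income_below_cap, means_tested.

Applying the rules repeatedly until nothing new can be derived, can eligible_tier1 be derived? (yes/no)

yes

[1] (iii) [means_tested → resident]; (v) [income_below_cap → exempt_fee]. ⇒ new: resident, exempt_fee.
[2] (iv) [resident ∧ adult_resident → priority_flag]. ⇒ new: priority_flag.
[3] (i) [priority_flag → address_verified]. ⇒ new: address_verified.
[4] (vi) [address_verified → eligible_tier1]; (ix) [priority_flag ∧ address_verified → household_head]. ⇒ new: eligible_tier1, household_head.
eligible_tier1 appears in round 4, so it is derivable.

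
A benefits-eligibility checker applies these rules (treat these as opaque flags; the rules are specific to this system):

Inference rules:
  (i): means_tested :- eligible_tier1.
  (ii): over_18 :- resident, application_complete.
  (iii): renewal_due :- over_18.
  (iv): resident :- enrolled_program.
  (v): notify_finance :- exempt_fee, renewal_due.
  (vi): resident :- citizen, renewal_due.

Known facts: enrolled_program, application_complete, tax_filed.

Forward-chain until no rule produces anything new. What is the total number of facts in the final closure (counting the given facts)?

Round 1 fires (iv), giving resident.
Round 2 fires (ii), giving over_18.
Round 3 fires (iii), giving renewal_due.
Closure: {application_complete, enrolled_program, over_18, renewal_due, resident, tax_filed} — 6 facts.

6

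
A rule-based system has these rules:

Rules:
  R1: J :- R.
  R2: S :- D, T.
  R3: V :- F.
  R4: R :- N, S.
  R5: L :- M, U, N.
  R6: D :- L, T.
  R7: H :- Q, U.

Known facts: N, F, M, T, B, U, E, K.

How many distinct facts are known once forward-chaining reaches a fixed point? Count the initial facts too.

Round 1: R3 [V :- F.]; R5 [L :- M, U, N.]. New: V, L.
Round 2: R6 [D :- L, T.]. New: D.
Round 3: R2 [S :- D, T.]. New: S.
Round 4: R4 [R :- N, S.]. New: R.
Round 5: R1 [J :- R.]. New: J.
Closure: {B, D, E, F, J, K, L, M, N, R, S, T, U, V} — 14 facts.

14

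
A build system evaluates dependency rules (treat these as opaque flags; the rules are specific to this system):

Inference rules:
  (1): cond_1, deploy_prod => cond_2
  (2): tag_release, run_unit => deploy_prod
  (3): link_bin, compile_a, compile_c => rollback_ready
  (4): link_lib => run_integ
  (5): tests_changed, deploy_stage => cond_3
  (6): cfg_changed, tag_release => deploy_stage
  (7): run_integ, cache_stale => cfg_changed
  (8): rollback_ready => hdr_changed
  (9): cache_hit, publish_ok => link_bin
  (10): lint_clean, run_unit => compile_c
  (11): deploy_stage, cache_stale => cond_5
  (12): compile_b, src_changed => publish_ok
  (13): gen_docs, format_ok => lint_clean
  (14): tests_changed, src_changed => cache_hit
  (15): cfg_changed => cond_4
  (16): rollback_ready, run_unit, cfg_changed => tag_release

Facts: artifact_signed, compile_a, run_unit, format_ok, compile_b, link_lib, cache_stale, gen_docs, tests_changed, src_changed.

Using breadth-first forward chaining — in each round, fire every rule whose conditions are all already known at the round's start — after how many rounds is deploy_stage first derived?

[1] (4) [link_lib => run_integ]; (12) [compile_b, src_changed => publish_ok]; (13) [gen_docs, format_ok => lint_clean]; (14) [tests_changed, src_changed => cache_hit]. ⇒ new: run_integ, publish_ok, lint_clean, cache_hit.
[2] (7) [run_integ, cache_stale => cfg_changed]; (9) [cache_hit, publish_ok => link_bin]; (10) [lint_clean, run_unit => compile_c]. ⇒ new: cfg_changed, link_bin, compile_c.
[3] (3) [link_bin, compile_a, compile_c => rollback_ready]; (15) [cfg_changed => cond_4]. ⇒ new: rollback_ready, cond_4.
[4] (8) [rollback_ready => hdr_changed]; (16) [rollback_ready, run_unit, cfg_changed => tag_release]. ⇒ new: hdr_changed, tag_release.
[5] (2) [tag_release, run_unit => deploy_prod]; (6) [cfg_changed, tag_release => deploy_stage]. ⇒ new: deploy_prod, deploy_stage.
deploy_stage first appears in round 5.

5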